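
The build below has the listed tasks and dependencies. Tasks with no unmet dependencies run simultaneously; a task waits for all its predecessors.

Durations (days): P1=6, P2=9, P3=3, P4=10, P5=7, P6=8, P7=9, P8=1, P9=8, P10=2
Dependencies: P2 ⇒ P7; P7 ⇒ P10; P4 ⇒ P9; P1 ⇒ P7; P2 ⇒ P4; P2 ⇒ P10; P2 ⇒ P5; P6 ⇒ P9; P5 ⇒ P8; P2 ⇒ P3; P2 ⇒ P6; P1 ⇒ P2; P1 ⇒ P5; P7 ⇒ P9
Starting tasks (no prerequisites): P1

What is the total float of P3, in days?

Critical path: P1→P2→P4→P9 = 6+9+10+8 = 33, so the finish is 33 days.
Longest path through P3: 18 days (earliest finish 18, latest finish 33).
So P3 can slip 33 − 18 = 15 days.

15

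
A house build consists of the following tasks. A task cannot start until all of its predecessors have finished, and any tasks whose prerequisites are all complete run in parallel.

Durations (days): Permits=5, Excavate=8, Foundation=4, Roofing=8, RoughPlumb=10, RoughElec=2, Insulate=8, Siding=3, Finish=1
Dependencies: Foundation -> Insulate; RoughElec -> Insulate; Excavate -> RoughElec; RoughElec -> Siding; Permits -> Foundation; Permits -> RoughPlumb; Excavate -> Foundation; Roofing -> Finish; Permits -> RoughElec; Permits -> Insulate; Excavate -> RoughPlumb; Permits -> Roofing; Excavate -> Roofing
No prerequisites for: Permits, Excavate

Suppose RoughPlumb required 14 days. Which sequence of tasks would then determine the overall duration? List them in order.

Excavate, RoughPlumb

As given, the longest chain is Excavate→Foundation→Insulate = 8+4+8 = 20, so the finish is 20 days.
The longest path through RoughPlumb is only 18 days, so RoughPlumb has float 2.
Now Excavate→RoughPlumb = 8+14 = 22 is longest, so the finish becomes 22 days.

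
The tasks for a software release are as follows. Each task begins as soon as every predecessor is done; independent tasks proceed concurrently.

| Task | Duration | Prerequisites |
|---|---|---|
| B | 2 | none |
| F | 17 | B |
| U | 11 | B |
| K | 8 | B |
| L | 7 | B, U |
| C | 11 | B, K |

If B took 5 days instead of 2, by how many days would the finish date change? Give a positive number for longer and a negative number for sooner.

As given, the longest chain is B→K→C = 2+8+11 = 21, so the finish is 21 days.
B is on the critical path; changing it to 5 makes that path 24 days.
No other chain overtakes it, so the finish is 24 days.
Change in finish: 24 − 21 = +3 days.

3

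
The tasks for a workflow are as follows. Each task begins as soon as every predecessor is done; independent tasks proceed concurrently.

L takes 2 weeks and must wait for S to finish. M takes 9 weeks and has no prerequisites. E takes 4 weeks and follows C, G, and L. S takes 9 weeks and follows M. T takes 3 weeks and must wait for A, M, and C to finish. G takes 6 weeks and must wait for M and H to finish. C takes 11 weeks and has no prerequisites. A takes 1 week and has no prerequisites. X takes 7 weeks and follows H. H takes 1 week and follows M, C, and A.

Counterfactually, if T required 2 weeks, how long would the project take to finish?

24

Critical path before the change: M→S→L→E = 9+9+2+4 = 24 giving 24 weeks.
T has 10 weeks of float (longest path through it is 14).
No other chain overtakes it, so the finish is 24 weeks.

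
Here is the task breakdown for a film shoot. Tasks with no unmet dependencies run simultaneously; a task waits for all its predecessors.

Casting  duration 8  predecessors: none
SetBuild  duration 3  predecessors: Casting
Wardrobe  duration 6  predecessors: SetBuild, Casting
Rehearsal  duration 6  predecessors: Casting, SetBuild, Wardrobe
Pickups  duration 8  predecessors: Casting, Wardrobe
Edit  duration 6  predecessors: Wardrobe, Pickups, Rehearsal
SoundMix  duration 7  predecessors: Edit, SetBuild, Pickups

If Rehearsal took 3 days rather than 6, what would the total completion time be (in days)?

Baseline: Casting→SetBuild→Wardrobe→Pickups→Edit→SoundMix = 8+3+6+8+6+7 = 38 → 38 days.
The longest path through Rehearsal is only 36 days, so Rehearsal has float 2.
The critical path is still Casting→SetBuild→Wardrobe→Pickups→Edit→SoundMix; finish is now 38 days.

38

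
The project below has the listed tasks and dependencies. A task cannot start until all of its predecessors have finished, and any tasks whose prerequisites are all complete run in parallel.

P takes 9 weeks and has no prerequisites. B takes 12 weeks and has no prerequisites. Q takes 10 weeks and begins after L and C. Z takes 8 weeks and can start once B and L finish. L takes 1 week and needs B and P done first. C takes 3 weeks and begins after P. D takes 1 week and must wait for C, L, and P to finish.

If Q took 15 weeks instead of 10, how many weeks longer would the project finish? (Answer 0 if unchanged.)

Actual critical path: B→L→Q = 12+1+10 = 23 ⇒ 23 weeks.
Q is on the critical path; changing it to 15 makes that path 28 weeks.
That remains the longest chain; total 28 weeks.
Change in finish: 28 − 23 = +5 weeks.

5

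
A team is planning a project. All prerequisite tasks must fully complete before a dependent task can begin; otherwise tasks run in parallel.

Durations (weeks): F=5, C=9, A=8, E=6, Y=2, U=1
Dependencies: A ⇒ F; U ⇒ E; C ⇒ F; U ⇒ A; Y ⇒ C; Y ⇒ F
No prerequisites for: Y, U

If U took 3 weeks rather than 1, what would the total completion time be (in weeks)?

16

Critical path before the change: Y→C→F = 2+9+5 = 16 giving 16 weeks.
The longest path through U is only 14 weeks, so U has float 2.
The critical path is still Y→C→F; finish is now 16 weeks.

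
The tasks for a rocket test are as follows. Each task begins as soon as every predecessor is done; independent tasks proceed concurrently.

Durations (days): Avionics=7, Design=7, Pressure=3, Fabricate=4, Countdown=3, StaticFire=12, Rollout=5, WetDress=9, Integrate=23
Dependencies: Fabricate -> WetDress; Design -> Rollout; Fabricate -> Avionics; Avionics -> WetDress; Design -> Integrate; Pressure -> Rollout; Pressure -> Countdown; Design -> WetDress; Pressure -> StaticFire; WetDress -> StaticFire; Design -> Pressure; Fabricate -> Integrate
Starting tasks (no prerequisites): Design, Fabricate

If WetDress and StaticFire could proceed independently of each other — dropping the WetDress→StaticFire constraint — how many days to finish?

30

Original critical path: Fabricate→Avionics→WetDress→StaticFire = 4+7+9+12 = 32 ⇒ 32 days.
Without WetDress→StaticFire, StaticFire's earliest start moves from 20 to 10.
The longest chain is now Design→Integrate = 7+23 = 30, so the plan takes 30 days.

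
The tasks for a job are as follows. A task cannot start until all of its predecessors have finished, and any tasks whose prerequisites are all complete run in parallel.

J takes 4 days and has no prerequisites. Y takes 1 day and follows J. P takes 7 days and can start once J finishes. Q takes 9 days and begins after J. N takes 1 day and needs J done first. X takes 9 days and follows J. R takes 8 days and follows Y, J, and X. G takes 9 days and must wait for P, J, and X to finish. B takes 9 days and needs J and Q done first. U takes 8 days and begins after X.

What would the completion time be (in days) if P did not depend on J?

22

Before: longest chain J→Q→B = 4+9+9 = 22, finish 22.
Without J→P, P's earliest start moves from 4 to 0.
After: J→Q→B = 4+9+9 = 22 → 22 days.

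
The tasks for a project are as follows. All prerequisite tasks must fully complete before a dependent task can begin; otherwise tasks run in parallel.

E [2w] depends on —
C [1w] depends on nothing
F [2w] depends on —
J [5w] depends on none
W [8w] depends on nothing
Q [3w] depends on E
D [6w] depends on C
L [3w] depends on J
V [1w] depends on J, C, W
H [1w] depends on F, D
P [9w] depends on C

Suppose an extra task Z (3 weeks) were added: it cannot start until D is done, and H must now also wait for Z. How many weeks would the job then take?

11

Originally the job takes 10 weeks.
With Z inserted, H now waits for max(F, D, Z).
New critical path: C→D→Z→H = 1+6+3+1 = 11 ⇒ 11 weeks.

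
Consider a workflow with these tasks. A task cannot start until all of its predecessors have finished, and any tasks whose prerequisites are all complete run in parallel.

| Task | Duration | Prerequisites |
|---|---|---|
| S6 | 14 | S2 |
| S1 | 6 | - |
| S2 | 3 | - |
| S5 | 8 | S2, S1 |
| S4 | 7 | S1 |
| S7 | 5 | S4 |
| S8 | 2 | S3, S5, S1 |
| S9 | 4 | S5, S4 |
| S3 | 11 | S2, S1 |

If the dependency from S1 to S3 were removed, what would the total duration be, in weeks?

With the dependency in place, S1→S3→S8 = 6+11+2 = 19 sets the finish at 19 weeks.
Without S1→S3, S3's earliest start moves from 6 to 3.
After: S1→S4→S7 = 6+7+5 = 18 → 18 weeks.

18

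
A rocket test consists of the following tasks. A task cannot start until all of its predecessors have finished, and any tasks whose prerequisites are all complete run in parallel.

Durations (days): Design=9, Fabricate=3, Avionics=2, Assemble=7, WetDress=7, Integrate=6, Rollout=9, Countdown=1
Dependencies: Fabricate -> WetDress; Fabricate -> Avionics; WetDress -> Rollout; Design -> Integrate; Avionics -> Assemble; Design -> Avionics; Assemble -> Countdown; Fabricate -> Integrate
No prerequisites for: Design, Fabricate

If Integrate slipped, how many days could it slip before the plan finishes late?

Critical path: Design→Avionics→Assemble→Countdown = 9+2+7+1 = 19, so the finish is 19 days.
Integrate finishes as early as 15 and must finish by 19.
So Integrate can slip 19 − 15 = 4 days.

4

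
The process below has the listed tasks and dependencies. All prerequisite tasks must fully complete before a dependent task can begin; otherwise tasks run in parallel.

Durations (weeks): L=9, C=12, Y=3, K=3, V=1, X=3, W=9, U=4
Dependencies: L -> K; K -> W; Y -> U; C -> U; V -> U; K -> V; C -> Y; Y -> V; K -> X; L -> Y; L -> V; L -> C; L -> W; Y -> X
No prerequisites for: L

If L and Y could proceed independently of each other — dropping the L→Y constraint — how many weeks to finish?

29

Original critical path: L→C→Y→V→U = 9+12+3+1+4 = 29 ⇒ 29 weeks.
Dropping L→Y doesn't change Y's earliest start (21); another predecessor still binds.
New critical path: L→C→Y→V→U = 9+12+3+1+4 = 29 ⇒ 29 weeks.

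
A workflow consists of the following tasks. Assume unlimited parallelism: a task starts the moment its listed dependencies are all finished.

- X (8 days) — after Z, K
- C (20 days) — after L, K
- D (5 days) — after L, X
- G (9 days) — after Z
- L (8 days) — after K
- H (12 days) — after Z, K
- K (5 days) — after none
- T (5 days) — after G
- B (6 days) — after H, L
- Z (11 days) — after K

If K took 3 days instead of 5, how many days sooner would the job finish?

Actual critical path: K→Z→H→B = 5+11+12+6 = 34 ⇒ 34 days.
K lies on that path, so at 3 days the path becomes 32 days.
No other chain overtakes it, so the finish is 32 days.
Change in finish: 32 − 34 = -2 days.

2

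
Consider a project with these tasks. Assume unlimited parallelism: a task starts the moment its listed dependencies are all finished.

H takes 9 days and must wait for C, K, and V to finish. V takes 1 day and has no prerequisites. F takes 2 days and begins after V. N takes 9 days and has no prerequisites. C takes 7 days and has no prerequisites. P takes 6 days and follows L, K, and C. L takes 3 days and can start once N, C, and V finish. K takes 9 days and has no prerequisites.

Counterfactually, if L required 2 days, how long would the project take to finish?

The binding path is N→L→P = 9+3+6 = 18; finish at 18 days.
L lies on that path, so at 2 days the path becomes 17 days.
The binding chain switches to K→H = 9+9 = 18; finish 18 days.

18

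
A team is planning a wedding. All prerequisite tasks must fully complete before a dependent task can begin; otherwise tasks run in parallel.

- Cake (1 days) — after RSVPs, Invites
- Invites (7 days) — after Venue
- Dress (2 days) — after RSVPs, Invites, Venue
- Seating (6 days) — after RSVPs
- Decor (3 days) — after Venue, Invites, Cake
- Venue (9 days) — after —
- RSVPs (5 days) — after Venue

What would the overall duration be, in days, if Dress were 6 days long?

As given, the longest chain is Venue→Invites→Cake→Decor = 9+7+1+3 = 20, so the finish is 20 days.
The longest path through Dress is only 18 days, so Dress has float 2.
Now Venue→Invites→Dress = 9+7+6 = 22 is longest, so the finish becomes 22 days.

22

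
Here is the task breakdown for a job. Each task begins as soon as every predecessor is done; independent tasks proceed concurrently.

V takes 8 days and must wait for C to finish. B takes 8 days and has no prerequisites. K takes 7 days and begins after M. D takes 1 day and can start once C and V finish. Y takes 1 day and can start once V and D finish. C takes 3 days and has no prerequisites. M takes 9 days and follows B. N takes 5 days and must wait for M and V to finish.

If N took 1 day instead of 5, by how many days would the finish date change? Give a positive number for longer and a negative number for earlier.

0

Actual critical path: B→M→K = 8+9+7 = 24 ⇒ 24 days.
N has 2 days of float (longest path through it is 22).
No other chain overtakes it, so the finish is 24 days.
Change in finish: 24 − 24 = +0 days.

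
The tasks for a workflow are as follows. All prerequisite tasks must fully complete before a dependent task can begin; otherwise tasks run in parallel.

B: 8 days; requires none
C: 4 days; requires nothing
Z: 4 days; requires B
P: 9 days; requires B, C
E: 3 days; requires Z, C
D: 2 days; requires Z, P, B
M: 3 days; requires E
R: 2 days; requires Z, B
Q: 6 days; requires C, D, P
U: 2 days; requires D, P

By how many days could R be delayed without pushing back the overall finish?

11

The longest chain is B→P→D→Q = 8+9+2+6 = 25; overall finish 25 days.
R finishes as early as 14 and must finish by 25.
Float = 25 − 14 = 11.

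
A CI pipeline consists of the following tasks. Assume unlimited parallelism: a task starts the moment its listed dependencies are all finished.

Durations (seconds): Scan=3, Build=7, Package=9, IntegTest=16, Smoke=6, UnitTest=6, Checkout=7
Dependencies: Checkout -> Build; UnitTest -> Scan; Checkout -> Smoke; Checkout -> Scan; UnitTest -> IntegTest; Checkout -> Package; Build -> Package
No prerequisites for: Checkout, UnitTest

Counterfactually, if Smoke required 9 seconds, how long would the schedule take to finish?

Baseline: Checkout→Build→Package = 7+7+9 = 23 → 23 seconds.
Smoke is off the critical path — its longest chain is 13 seconds, giving 10 of slack.
No other chain overtakes it, so the finish is 23 seconds.

23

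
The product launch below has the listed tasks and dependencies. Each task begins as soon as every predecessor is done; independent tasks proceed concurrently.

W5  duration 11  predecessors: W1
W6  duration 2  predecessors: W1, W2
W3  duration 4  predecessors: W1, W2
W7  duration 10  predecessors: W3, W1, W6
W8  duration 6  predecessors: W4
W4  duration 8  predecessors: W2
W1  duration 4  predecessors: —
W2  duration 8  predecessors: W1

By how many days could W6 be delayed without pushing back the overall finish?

2

The longest chain is W1→W2→W3→W7 = 4+8+4+10 = 26; overall finish 26 days.
W6 finishes as early as 14 and must finish by 16.
Slack of W6 = 14 − 12 = 2 days.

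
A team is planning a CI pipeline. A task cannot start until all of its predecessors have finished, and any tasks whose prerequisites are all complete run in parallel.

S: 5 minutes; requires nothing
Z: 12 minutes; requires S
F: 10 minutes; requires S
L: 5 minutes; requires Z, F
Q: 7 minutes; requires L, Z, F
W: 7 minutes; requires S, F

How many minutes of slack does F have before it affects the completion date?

2

Critical path: S→Z→L→Q = 5+12+5+7 = 29, so the finish is 29 minutes.
Longest path through F: 27 minutes (earliest finish 15, latest finish 17).
So F can slip 17 − 15 = 2 minutes.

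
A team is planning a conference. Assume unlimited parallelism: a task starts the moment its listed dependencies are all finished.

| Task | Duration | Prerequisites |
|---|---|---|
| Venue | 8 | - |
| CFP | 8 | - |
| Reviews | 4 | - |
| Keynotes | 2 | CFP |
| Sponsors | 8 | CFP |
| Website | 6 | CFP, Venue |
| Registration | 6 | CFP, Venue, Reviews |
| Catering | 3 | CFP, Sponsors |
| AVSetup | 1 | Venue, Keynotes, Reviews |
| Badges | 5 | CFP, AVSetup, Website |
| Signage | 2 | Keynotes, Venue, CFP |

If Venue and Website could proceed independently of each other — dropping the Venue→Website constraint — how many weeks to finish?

With the dependency in place, Venue→Website→Badges = 8+6+5 = 19 sets the finish at 19 weeks.
Dropping Venue→Website doesn't change Website's earliest start (8); another predecessor still binds.
After: CFP→Sponsors→Catering = 8+8+3 = 19 → 19 weeks.

19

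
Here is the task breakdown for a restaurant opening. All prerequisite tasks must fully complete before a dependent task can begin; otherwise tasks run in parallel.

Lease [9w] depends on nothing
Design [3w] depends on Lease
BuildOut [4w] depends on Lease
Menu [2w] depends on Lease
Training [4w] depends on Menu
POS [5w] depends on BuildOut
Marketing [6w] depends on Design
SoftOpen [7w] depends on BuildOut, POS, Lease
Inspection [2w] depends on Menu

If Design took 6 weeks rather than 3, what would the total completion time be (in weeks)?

Baseline: Lease→BuildOut→POS→SoftOpen = 9+4+5+7 = 25 → 25 weeks.
Design has 7 weeks of float (longest path through it is 18).
The critical path is still Lease→BuildOut→POS→SoftOpen; finish is now 25 weeks.

25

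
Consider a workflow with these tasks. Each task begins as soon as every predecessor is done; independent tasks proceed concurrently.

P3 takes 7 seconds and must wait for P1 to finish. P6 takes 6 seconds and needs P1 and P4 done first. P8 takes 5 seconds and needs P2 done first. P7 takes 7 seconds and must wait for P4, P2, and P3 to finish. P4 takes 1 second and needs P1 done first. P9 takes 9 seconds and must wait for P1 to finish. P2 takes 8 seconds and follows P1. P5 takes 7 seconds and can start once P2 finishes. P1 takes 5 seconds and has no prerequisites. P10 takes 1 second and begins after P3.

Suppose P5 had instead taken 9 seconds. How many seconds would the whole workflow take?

22

As given, the longest chain is P1→P2→P5 = 5+8+7 = 20, so the finish is 20 seconds.
P5 lies on that path, so at 9 seconds the path becomes 22 seconds.
No other chain overtakes it, so the finish is 22 seconds.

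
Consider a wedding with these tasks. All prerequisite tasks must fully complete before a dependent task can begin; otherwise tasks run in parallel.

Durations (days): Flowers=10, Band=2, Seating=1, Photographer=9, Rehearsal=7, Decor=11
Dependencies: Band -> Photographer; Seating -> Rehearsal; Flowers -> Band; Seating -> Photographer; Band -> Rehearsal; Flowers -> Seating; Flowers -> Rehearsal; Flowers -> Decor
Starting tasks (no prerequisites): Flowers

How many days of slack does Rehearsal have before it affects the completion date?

2

Critical path: Flowers→Band→Photographer = 10+2+9 = 21, so the finish is 21 days.
The longest chain containing Rehearsal totals 19 days.
So Rehearsal can slip 21 − 19 = 2 days.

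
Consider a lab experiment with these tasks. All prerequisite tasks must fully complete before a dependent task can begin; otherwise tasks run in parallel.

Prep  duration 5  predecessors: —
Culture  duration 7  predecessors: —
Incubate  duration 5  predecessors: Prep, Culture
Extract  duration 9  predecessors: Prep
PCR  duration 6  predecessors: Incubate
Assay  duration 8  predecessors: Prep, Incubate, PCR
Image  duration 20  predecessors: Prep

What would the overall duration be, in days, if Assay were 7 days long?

As given, the longest chain is Culture→Incubate→PCR→Assay = 7+5+6+8 = 26, so the finish is 26 days.
Assay is on the critical path; changing it to 7 makes that path 25 days.
The binding chain switches to Prep→Image = 5+20 = 25; finish 25 days.

25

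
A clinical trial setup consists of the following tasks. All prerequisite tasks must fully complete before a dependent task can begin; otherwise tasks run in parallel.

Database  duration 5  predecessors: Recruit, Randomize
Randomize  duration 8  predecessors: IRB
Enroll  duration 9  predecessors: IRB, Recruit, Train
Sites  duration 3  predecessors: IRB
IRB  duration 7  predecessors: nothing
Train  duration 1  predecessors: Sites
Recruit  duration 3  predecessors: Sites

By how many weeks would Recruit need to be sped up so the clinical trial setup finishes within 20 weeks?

2

Current finish: 22 weeks; target: 20.
Recruit is on every critical path, so each week cut from Recruit cuts the finish by one (this holds down to a finish of 20).
Need 22 − 20 = 2 weeks off Recruit → Recruit becomes 1 week, finish becomes 20.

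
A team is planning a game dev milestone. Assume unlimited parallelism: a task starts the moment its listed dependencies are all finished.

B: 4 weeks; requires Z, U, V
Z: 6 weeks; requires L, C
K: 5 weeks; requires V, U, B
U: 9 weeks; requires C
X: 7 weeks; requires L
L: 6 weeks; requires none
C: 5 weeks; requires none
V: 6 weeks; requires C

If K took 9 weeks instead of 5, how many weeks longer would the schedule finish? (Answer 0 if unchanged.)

4

Critical path before the change: C→U→B→K = 5+9+4+5 = 23 giving 23 weeks.
K is on the critical path; changing it to 9 makes that path 27 weeks.
No other chain overtakes it, so the finish is 27 weeks.
Change in finish: 27 − 23 = +4 weeks.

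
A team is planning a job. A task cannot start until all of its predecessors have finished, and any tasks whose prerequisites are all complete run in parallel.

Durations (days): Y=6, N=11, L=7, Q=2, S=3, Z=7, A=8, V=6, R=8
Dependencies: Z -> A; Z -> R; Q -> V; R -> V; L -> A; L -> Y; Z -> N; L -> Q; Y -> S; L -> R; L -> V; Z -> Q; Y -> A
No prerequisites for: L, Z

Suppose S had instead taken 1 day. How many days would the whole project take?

Actual critical path: L→R→V = 7+8+6 = 21 ⇒ 21 days.
S has 5 days of float (longest path through it is 16).
The critical path is still L→R→V; finish is now 21 days.

21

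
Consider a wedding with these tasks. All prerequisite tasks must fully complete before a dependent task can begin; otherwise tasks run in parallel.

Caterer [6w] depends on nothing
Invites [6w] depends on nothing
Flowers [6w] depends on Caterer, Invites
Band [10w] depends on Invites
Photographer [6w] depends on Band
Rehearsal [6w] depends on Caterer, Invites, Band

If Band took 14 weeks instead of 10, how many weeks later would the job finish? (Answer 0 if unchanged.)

As given, the longest chain is Invites→Band→Photographer = 6+10+6 = 22, so the finish is 22 weeks.
Band lies on that path, so at 14 weeks the path becomes 26 weeks.
That remains the longest chain; total 26 weeks.
Change in finish: 26 − 22 = +4 weeks.

4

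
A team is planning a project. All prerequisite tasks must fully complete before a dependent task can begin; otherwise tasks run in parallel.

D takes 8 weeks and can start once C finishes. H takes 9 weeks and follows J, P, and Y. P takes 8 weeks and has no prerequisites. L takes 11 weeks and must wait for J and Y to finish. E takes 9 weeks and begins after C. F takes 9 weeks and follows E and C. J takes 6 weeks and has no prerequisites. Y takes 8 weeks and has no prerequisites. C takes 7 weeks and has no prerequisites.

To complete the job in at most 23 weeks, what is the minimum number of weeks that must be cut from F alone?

Current finish: 25 weeks; target: 23.
F is on every critical path, so each week cut from F cuts the finish by one (this holds down to a finish of 19).
Need 25 − 23 = 2 weeks off F → F becomes 7 weeks, finish becomes 23.

2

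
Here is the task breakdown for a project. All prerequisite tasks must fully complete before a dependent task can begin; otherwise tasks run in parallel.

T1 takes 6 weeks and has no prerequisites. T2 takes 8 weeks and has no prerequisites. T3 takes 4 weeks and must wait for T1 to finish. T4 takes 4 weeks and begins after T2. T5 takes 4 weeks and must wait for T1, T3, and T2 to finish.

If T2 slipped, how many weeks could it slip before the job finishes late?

2

Critical path: T1→T3→T5 = 6+4+4 = 14, so the finish is 14 weeks.
The longest chain containing T2 totals 12 weeks.
So T2 can slip 10 − 8 = 2 weeks.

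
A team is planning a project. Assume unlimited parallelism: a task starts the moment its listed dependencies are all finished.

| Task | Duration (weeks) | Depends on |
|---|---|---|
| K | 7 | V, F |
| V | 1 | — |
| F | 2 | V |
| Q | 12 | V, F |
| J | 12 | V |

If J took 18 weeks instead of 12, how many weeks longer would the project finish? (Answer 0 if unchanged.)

4

As given, the longest chain is V→F→Q = 1+2+12 = 15, so the finish is 15 weeks.
J is off the critical path — its longest chain is 13 weeks, giving 2 of slack.
The binding chain switches to V→J = 1+18 = 19; finish 19 weeks.
Change in finish: 19 − 15 = +4 weeks.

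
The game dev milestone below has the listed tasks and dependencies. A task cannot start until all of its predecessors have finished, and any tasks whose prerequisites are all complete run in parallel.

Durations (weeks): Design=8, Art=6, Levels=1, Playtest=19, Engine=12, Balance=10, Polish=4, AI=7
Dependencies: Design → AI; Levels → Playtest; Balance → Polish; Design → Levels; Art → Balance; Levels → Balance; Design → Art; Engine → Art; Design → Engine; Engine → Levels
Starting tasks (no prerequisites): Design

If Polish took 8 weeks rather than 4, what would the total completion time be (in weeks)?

As given, the longest chain is Design→Engine→Art→Balance→Polish = 8+12+6+10+4 = 40, so the finish is 40 weeks.
Polish lies on that path, so at 8 weeks the path becomes 44 weeks.
The critical path is still Design→Engine→Art→Balance→Polish; finish is now 44 weeks.

44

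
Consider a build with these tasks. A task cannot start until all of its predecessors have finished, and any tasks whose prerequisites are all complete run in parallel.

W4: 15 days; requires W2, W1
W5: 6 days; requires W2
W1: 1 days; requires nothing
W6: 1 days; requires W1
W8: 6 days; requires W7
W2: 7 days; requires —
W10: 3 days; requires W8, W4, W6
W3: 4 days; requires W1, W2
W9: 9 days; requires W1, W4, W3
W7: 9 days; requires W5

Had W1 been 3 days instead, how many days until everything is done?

Critical path before the change: W2→W4→W9 = 7+15+9 = 31 giving 31 days.
W1 has 6 days of float (longest path through it is 25).
That remains the longest chain; total 31 days.

31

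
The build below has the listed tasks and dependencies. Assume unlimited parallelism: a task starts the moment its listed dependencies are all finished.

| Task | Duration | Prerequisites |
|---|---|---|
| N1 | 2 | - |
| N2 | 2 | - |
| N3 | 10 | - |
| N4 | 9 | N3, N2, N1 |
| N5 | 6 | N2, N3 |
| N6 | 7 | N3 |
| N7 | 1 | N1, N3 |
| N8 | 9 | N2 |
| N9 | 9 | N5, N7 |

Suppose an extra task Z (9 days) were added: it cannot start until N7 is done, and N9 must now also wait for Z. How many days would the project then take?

Originally the project takes 25 days.
With Z inserted, N9 now waits for max(N5, N7, Z).
New critical path: N3→N7→Z→N9 = 10+1+9+9 = 29 ⇒ 29 days.

29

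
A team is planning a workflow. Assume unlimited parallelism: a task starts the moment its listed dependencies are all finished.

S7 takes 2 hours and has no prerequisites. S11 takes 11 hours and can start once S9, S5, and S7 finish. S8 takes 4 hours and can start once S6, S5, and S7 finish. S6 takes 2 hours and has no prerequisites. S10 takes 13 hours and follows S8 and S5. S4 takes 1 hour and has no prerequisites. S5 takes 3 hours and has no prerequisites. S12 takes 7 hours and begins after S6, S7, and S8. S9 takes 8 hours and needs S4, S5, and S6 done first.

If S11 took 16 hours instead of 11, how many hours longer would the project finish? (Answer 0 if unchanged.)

As given, the longest chain is S5→S9→S11 = 3+8+11 = 22, so the finish is 22 hours.
S11 is on the critical path; changing it to 16 makes that path 27 hours.
No other chain overtakes it, so the finish is 27 hours.
Change in finish: 27 − 22 = +5 hours.

5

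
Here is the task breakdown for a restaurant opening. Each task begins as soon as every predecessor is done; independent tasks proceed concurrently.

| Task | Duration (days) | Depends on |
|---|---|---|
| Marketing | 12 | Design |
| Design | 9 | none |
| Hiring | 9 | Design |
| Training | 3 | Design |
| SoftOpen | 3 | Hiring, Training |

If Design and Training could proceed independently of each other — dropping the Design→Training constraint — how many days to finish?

21

Original critical path: Design→Hiring→SoftOpen = 9+9+3 = 21 ⇒ 21 days.
Without Design→Training, Training's earliest start moves from 9 to 0.
New critical path: Design→Hiring→SoftOpen = 9+9+3 = 21 ⇒ 21 days.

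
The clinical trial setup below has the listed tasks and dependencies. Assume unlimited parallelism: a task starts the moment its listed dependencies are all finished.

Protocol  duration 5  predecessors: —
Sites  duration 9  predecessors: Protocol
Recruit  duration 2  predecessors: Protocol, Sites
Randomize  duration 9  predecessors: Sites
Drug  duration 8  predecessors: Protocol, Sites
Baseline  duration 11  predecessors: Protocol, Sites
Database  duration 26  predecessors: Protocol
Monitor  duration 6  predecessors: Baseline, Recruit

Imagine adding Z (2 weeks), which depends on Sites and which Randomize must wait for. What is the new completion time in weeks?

Originally the project takes 31 weeks.
With Z inserted, Randomize now waits for max(Sites, Z).
New critical path: Protocol→Sites→Baseline→Monitor = 5+9+11+6 = 31 ⇒ 31 weeks.

31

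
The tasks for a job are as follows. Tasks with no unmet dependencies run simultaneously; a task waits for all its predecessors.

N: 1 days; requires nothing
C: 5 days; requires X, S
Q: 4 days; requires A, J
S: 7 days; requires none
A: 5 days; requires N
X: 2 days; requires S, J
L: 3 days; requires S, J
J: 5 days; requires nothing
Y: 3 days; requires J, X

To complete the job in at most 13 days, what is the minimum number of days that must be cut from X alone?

Current finish: 14 days; target: 13.
X is on every critical path, so each day cut from X cuts the finish by one (this holds down to a finish of 13).
Need 14 − 13 = 1 day off X → X becomes 1 day, finish becomes 13.

1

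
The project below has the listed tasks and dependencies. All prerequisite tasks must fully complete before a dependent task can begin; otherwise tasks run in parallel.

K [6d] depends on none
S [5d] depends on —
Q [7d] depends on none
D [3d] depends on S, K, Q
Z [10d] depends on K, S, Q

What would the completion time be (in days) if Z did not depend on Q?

16

With the dependency in place, Q→Z = 7+10 = 17 sets the finish at 17 days.
Without Q→Z, Z's earliest start moves from 7 to 6.
New critical path: K→Z = 6+10 = 16 ⇒ 16 days.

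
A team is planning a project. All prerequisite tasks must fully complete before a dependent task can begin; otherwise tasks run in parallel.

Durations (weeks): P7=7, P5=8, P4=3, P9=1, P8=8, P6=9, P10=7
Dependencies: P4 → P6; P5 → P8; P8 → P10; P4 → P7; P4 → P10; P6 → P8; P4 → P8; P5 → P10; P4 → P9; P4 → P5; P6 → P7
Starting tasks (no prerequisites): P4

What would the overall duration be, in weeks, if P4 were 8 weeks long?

32

As given, the longest chain is P4→P6→P8→P10 = 3+9+8+7 = 27, so the finish is 27 weeks.
P4 lies on that path, so at 8 weeks the path becomes 32 weeks.
The critical path is still P4→P6→P8→P10; finish is now 32 weeks.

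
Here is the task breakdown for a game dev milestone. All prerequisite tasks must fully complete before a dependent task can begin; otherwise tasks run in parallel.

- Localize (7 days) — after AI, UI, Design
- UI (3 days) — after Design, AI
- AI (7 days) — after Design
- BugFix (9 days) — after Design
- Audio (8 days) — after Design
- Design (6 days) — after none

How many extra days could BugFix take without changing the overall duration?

Design→AI→UI→Localize = 6+7+3+7 = 23 sets the makespan at 23 days.
BugFix finishes as early as 15 and must finish by 23.
Float = 23 − 15 = 8.

8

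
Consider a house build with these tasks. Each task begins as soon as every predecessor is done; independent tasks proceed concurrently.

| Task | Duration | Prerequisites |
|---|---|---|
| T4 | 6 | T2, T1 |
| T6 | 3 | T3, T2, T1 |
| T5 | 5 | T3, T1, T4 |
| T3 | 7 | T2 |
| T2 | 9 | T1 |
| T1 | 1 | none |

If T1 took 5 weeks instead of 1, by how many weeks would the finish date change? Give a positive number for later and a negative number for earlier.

Actual critical path: T1→T2→T3→T5 = 1+9+7+5 = 22 ⇒ 22 weeks.
T1 lies on that path, so at 5 weeks the path becomes 26 weeks.
The critical path is still T1→T2→T3→T5; finish is now 26 weeks.
Change in finish: 26 − 22 = +4 weeks.

4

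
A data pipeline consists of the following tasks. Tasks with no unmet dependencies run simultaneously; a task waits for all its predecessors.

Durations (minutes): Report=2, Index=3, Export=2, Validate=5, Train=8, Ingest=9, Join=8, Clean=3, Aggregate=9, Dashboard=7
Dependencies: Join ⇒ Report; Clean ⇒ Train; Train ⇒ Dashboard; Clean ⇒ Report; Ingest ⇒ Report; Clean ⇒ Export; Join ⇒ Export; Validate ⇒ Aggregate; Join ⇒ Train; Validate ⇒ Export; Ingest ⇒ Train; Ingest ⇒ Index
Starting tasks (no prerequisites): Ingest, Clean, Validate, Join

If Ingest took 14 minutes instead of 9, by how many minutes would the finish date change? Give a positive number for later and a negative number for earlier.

Critical path before the change: Ingest→Train→Dashboard = 9+8+7 = 24 giving 24 minutes.
Since Ingest is critical, the +5 change carries straight to that chain (now 29 minutes).
No other chain overtakes it, so the finish is 29 minutes.
Change in finish: 29 − 24 = +5 minutes.

5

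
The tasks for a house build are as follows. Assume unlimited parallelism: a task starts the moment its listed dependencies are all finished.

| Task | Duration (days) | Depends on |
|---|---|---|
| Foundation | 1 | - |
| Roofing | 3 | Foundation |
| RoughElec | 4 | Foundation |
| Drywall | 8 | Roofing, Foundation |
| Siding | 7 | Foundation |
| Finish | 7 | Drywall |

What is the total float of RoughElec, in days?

Critical path: Foundation→Roofing→Drywall→Finish = 1+3+8+7 = 19, so the finish is 19 days.
The longest chain containing RoughElec totals 5 days.
Slack of RoughElec = 15 − 1 = 14 days.

14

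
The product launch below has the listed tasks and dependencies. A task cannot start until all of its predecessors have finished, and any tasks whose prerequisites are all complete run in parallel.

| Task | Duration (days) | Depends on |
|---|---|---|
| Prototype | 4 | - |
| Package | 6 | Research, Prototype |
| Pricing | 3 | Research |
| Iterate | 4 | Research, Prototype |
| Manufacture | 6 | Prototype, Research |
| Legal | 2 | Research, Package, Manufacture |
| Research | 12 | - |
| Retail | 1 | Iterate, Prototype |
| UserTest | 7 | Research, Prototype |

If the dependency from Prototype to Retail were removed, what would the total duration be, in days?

With the dependency in place, Research→Manufacture→Legal = 12+6+2 = 20 sets the finish at 20 days.
Dropping Prototype→Retail doesn't change Retail's earliest start (16); another predecessor still binds.
New critical path: Research→Manufacture→Legal = 12+6+2 = 20 ⇒ 20 days.

20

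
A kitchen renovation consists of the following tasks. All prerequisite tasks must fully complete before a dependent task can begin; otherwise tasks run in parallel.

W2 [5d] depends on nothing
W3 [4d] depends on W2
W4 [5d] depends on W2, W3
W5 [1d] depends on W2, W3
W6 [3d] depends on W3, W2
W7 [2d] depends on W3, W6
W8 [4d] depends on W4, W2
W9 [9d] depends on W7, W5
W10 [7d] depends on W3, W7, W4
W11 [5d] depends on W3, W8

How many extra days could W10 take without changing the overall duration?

The longest chain is W2→W3→W4→W8→W11 = 5+4+5+4+5 = 23; overall finish 23 days.
The longest chain containing W10 totals 21 days.
So W10 can slip 23 − 21 = 2 days.

2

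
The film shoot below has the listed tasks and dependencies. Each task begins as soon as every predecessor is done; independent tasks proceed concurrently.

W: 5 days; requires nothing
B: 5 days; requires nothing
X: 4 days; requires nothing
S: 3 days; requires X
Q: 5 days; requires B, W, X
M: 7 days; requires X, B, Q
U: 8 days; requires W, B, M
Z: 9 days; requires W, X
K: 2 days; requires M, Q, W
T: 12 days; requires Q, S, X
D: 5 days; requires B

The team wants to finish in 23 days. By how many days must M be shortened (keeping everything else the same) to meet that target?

2

Current finish: 25 days; target: 23.
M is on every critical path, so each day cut from M cuts the finish by one (this holds down to a finish of 22).
Need 25 − 23 = 2 days off M → M becomes 5 days, finish becomes 23.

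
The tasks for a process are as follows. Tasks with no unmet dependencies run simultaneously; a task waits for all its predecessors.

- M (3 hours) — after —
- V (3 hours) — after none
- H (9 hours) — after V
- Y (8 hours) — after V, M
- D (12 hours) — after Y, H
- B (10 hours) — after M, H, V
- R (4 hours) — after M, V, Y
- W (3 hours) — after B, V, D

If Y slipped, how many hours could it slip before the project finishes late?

Critical path: V→H→D→W = 3+9+12+3 = 27, so the finish is 27 hours.
Y finishes as early as 11 and must finish by 12.
So Y can slip 12 − 11 = 1 hour.

1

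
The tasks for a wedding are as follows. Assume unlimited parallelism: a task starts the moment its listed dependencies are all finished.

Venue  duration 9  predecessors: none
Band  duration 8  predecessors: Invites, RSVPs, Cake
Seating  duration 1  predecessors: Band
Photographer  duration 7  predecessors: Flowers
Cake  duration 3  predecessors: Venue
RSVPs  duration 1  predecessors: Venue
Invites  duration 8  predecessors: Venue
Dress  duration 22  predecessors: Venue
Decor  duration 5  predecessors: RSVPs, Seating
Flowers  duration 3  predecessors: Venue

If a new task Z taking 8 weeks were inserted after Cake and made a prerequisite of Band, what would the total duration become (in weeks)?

Originally the project takes 31 weeks.
With Z inserted, Band now waits for max(Invites, RSVPs, Cake, Z).
New critical path: Venue→Cake→Z→Band→Seating→Decor = 9+3+8+8+1+5 = 34 ⇒ 34 weeks.

34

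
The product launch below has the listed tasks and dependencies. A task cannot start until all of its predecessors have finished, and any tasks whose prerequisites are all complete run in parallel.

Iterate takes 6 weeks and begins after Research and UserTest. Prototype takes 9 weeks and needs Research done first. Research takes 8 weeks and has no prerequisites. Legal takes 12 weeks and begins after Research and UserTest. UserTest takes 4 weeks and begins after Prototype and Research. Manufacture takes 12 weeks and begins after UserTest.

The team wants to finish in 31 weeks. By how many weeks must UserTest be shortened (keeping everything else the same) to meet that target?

2

Current finish: 33 weeks; target: 31.
UserTest is on every critical path, so each week cut from UserTest cuts the finish by one (this holds down to a finish of 30).
Need 33 − 31 = 2 weeks off UserTest → UserTest becomes 2 weeks, finish becomes 31.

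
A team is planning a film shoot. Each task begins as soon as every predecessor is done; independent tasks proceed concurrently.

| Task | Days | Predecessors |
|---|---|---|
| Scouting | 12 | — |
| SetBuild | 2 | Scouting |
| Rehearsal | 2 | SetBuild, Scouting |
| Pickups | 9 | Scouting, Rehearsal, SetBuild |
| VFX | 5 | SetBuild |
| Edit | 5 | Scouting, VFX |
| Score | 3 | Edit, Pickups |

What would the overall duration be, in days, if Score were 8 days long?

33

As given, the longest chain is Scouting→SetBuild→Rehearsal→Pickups→Score = 12+2+2+9+3 = 28, so the finish is 28 days.
Score lies on that path, so at 8 days the path becomes 33 days.
That remains the longest chain; total 33 days.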